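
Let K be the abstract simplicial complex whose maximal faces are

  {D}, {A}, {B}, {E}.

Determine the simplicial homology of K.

H_0 ≅ Z^4.

Fix the vertex order A < B < D < E and write every simplex with vertices in increasing order. Then dim K = 0 and the simplices of K are:

  0-simplices (4): A, B, D, E

Hence C_0 ≅ Z^4.

From H_k ≅ ker(∂_k) / im(∂_{k+1}) we obtain:

  H_0: rank C_0 − rank ∂_1 = 4 − 0 = 4, and there is no ∂_1, so H_0 ≅ Z^4.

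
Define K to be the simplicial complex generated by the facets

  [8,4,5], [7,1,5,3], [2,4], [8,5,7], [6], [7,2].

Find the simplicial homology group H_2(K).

H_2 = 0.

K has 8 vertices, 12 edges, 6 triangles, 1 3-simplex.
rank ∂_2 = 5, rank ∂_3 = 1 ⇒ b_2 = 6 − 5 − 1 = 0; all invariant factors of ∂_3 are 1 so no torsion. So H_2 ≅ 0.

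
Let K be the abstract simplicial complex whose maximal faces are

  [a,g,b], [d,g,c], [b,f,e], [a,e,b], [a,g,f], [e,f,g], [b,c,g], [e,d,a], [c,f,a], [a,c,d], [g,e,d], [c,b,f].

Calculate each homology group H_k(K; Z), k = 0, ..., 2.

Order the vertices as a < b < c < d < e < f < g. Listing each simplex with vertices in this order, K has dimension 2 with simplices:

  0-simplices (7): a, b, c, d, e, f, g
  1-simplices (18): ab, ac, ad, ae, af, ag, bc, be, bf, bg, cd, cf, cg, de, dg, ef, eg, fg
  2-simplices (12): abe, abg, acd, acf, ade, afg, bcf, bcg, bef, cdg, deg, efg

so the chain groups are C_0 ≅ Z^7, C_1 ≅ Z^18, C_2 ≅ Z^12.

∂_1: C_1 → C_0 sends each edge [p,q] (with p < q) to q − p.
As a 7×18 matrix over Z this has rank 6, with invariant factors (1,1,1,1,1,1).

Boundary ∂_2: C_2 → C_1 maps a triangle to the signed sum of its edges. For instance
  ∂afg = fg − ag + af,
  ∂abg = bg − ag + ab.
The 18×12 boundary matrix has rank 12 and Smith normal form diag(1,1,1,1,1,1,1,1,1,1,1,2).

Reading off H_k = ker ∂_k / im ∂_{k+1}:

  H_0: rank C_0 − rank ∂_1 = 7 − 6 = 1, and the invariant factors of ∂_1 are all 1, so H_0 = Z.
  H_1: rank ker ∂_1 − rank ∂_2 = (18 − 6) − 12 = 0, and ∂_2 has invariant factor 2 > 1, so H_1 = Z/2Z.
  H_2: rank ker ∂_2 − rank ∂_3 = (12 − 12) − 0 = 0, and there is no ∂_3, so H_2 = 0.

H_0 = Z,  H_1 = Z/2Z,  H_2 = 0.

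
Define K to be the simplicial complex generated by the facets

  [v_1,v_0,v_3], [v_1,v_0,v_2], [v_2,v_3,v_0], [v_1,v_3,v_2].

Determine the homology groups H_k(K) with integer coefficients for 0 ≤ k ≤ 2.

Order the vertices as v_0 < v_1 < v_2 < v_3. Listing each simplex with vertices in this order, K has dimension 2 with simplices:

  0-simplices (4): [v_0], [v_1], [v_2], [v_3]
  1-simplices (6): [v_0,v_1], [v_0,v_2], [v_0,v_3], [v_1,v_2], [v_1,v_3], [v_2,v_3]
  2-simplices (4): [v_0,v_1,v_2], [v_0,v_1,v_3], [v_0,v_2,v_3], [v_1,v_2,v_3]

so the chain groups are C_0 ≅ Z^4, C_1 ≅ Z^6, C_2 ≅ Z^4.

Boundary ∂_1: C_1 → C_0 maps an edge to its endpoints' difference, ∂[p,q] = q − p. For instance
  ∂[v_2,v_3] = [v_3] − [v_2].
This gives a 4×6 integer matrix of rank 3; reducing to Smith normal form yields diagonal entries (1,1,1).

∂_2: C_2 → C_1 maps a triangle to the signed sum of its edges. For instance
  ∂[v_0,v_1,v_3] = [v_1,v_3] − [v_0,v_3] + [v_0,v_1],
  ∂[v_1,v_2,v_3] = [v_2,v_3] − [v_1,v_3] + [v_1,v_2].
The resulting 6×4 matrix has rank 3, and its Smith normal form has invariant factors (1,1,1).

From H_k ≅ ker(∂_k) / im(∂_{k+1}) we obtain:

  H_0: rank C_0 − rank ∂_1 = 4 − 3 = 1, and the invariant factors of ∂_1 are all 1, so H_0 = Z.
  H_1: rank ker ∂_1 − rank ∂_2 = (6 − 3) − 3 = 0, and the invariant factors of ∂_2 are all 1, so H_1 = 0.
  H_2: rank ker ∂_2 − rank ∂_3 = (4 − 3) − 0 = 1, and there is no ∂_3, so H_2 = Z.

As a check, the Euler characteristic is 4 − 6 + 4 = 2, which agrees with 1 − 0 + 1 = 2.
(K is a triangulation of the 2-sphere S^2.)

H_0 ≅ Z,  H_1 = 0,  H_2 ≅ Z.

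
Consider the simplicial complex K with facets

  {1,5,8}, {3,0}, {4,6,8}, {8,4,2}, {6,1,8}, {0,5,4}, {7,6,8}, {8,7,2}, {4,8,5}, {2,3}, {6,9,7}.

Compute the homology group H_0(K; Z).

H_0 = Z.

K has 10 vertices, 19 edges, 9 triangles.
rank ∂_0 = 0, rank ∂_1 = 9 ⇒ b_0 = 10 − 0 − 9 = 1; all invariant factors of ∂_1 are 1 so no torsion. So H_0 ≅ Z.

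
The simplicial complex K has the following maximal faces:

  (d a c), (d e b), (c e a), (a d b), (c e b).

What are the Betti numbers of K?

We work with the vertex ordering a < b < c < d < e. The simplices of K, each written with vertices in increasing order, are:

  0-simplices (5): a, b, c, d, e
  1-simplices (10): ab, ac, ad, ae, bc, bd, be, cd, ce, de
  2-simplices (5): abd, acd, ace, bce, bde

Hence C_0 ≅ Z^5, C_1 ≅ Z^10, C_2 ≅ Z^5.

Boundary ∂_1: C_1 → C_0 sends each edge [p,q] (with p < q) to q − p. For instance
  ∂ad = d − a.
The 5×10 boundary matrix has rank 4 and Smith normal form diag(1,1,1,1).

∂_2: C_2 → C_1 maps a triangle to the signed sum of its edges. For instance
  ∂acd = cd − ad + ac,
  ∂bde = de − be + bd.
The 10×5 boundary matrix has rank 5 and Smith normal form diag(1,1,1,1,1).

Computing H_k = (kernel of ∂_k) / (image of ∂_{k+1}):

  H_0: rank C_0 − rank ∂_1 = 5 − 4 = 1, and the invariant factors of ∂_1 are all 1, so H_0 ≅ Z.
  H_1: rank ker ∂_1 − rank ∂_2 = (10 − 4) − 5 = 1, and the invariant factors of ∂_2 are all 1, so H_1 ≅ Z.
  H_2: rank ker ∂_2 − rank ∂_3 = (5 − 5) − 0 = 0, and there is no ∂_3, so H_2 ≅ 0.

Hence the Betti numbers are b_0 = 1, b_1 = 1, b_2 = 0.

b_0 = 1, b_1 = 1, b_2 = 0.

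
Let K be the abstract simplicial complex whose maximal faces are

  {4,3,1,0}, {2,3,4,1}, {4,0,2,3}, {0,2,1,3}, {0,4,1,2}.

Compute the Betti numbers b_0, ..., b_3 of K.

b_0 = 1, b_1 = 0, b_2 = 0, b_3 = 1.

Order the vertices as 0 < 1 < 2 < 3 < 4. Listing each simplex with vertices in this order, K has dimension 3 with simplices:

  0-simplices (5): [0], [1], [2], [3], [4]
  1-simplices (10): [0,1], [0,2], [0,3], [0,4], [1,2], [1,3], [1,4], [2,3], [2,4], [3,4]
  2-simplices (10): [0,1,2], [0,1,3], [0,1,4], [0,2,3], [0,2,4], [0,3,4], [1,2,3], [1,2,4], [1,3,4], [2,3,4]
  3-simplices (5): [0,1,2,3], [0,1,2,4], [0,1,3,4], [0,2,3,4], [1,2,3,4]

giving chain groups C_0 ≅ Z^5, C_1 ≅ Z^10, C_2 ≅ Z^10, C_3 ≅ Z^5.

∂_1: C_1 → C_0 maps an edge to its endpoints' difference, ∂[p,q] = q − p. For instance
  ∂[0,2] = [2] − [0].
This gives a 5×10 integer matrix of rank 4; reducing to Smith normal form yields diagonal entries (1,1,1,1).

The boundary map ∂_2: C_2 → C_1 acts by ∂[p,q,r] = [q,r] − [p,r] + [p,q]. For instance
  ∂[0,1,2] = [1,2] − [0,2] + [0,1],
  ∂[1,2,3] = [2,3] − [1,3] + [1,2].
The resulting 10×10 matrix has rank 6, and its Smith normal form has invariant factors (1,1,1,1,1,1).

∂_3: C_3 → C_2 sends each 3-simplex σ to the alternating sum Σ_i (−1)^i (σ with its i-th vertex removed). For instance
  ∂[0,2,3,4] = [2,3,4] − [0,3,4] + [0,2,4] − [0,2,3],
  ∂[1,2,3,4] = [2,3,4] − [1,3,4] + [1,2,4] − [1,2,3].
The resulting 10×5 matrix has rank 4, and its Smith normal form has invariant factors (1,1,1,1).

Computing H_k = (kernel of ∂_k) / (image of ∂_{k+1}):

  H_0: rank C_0 − rank ∂_1 = 5 − 4 = 1, and the invariant factors of ∂_1 are all 1, so H_0 ≅ Z.
  H_1: rank ker ∂_1 − rank ∂_2 = (10 − 4) − 6 = 0, and the invariant factors of ∂_2 are all 1, so H_1 ≅ 0.
  H_2: rank ker ∂_2 − rank ∂_3 = (10 − 6) − 4 = 0, and the invariant factors of ∂_3 are all 1, so H_2 ≅ 0.
  H_3: rank ker ∂_3 − rank ∂_4 = (5 − 4) − 0 = 1, and there is no ∂_4, so H_3 ≅ Z.

As a check, the Euler characteristic is 5 − 10 + 10 − 5 = 0, which agrees with 1 − 0 + 0 − 1 = 0.
(K is a triangulation of the 3-sphere S^3.)

Hence the Betti numbers are b_0 = 1, b_1 = 0, b_2 = 0, b_3 = 1.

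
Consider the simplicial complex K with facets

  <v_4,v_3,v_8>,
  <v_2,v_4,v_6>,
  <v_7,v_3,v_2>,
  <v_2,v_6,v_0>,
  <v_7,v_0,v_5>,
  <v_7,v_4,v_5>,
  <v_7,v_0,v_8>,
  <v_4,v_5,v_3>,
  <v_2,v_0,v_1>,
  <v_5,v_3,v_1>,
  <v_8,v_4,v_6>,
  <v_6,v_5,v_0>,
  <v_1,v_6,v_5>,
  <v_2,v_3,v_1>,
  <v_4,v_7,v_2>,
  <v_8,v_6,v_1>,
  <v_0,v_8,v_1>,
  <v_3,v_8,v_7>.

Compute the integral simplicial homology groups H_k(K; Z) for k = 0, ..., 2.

H_0 = Z,  H_1 = Z ⊕ Z/2Z,  H_2 = 0.

Order the vertices as v_0 < v_1 < v_2 < v_3 < v_4 < v_5 < v_6 < v_7 < v_8. Listing each simplex with vertices in this order, K has dimension 2 with simplices:

  0-simplices (9): [v_0], [v_1], [v_2], [v_3], [v_4], [v_5], [v_6], [v_7], [v_8]
  1-simplices (27): (27 of them)
  2-simplices (18): (18 of them)

giving chain groups C_0 ≅ Z^9, C_1 ≅ Z^27, C_2 ≅ Z^18.

The boundary map ∂_1: C_1 → C_0 sends each edge [p,q] (with p < q) to q − p. For instance
  ∂[v_1,v_3] = [v_3] − [v_1].
This gives a 9×27 integer matrix of rank 8; reducing to Smith normal form yields diagonal entries (1,1,1,1,1,1,1,1).

Boundary ∂_2: C_2 → C_1 sends each 2-simplex [p,q,r] to [q,r] − [p,r] + [p,q]. For instance
  ∂[v_0,v_2,v_6] = [v_2,v_6] − [v_0,v_6] + [v_0,v_2],
  ∂[v_1,v_6,v_8] = [v_6,v_8] − [v_1,v_8] + [v_1,v_6].
This gives a 27×18 integer matrix of rank 18; reducing to Smith normal form yields diagonal entries (1,1,1,1,1,1,1,1,1,1,1,1,1,1,1,1,1,2).

Now H_k = ker ∂_k / im ∂_{k+1}, so:

  H_0: rank C_0 − rank ∂_1 = 9 − 8 = 1, and the invariant factors of ∂_1 are all 1, so H_0 ≅ Z.
  H_1: rank ker ∂_1 − rank ∂_2 = (27 − 8) − 18 = 1, and ∂_2 has invariant factor 2 > 1, so H_1 ≅ Z ⊕ Z/2Z.
  H_2: rank ker ∂_2 − rank ∂_3 = (18 − 18) − 0 = 0, and there is no ∂_3, so H_2 ≅ 0.

(K is a triangulation of the Klein bottle.)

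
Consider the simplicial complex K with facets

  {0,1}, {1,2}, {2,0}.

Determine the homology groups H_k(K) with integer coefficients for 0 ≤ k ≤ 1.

H_0 = Z,  H_1 = Z.

Fix the vertex order 0 < 1 < 2 and write every simplex with vertices in increasing order. Then dim K = 1 and the simplices of K are:

  0-simplices (3): [0], [1], [2]
  1-simplices (3): [0,1], [0,2], [1,2]

so the chain groups are C_0 ≅ Z^3, C_1 ≅ Z^3.

The boundary map ∂_1: C_1 → C_0 sends each edge [p,q] (with p < q) to q − p. For instance
  ∂[1,2] = [2] − [1].
As a 3×3 matrix over Z this has rank 2, with invariant factors (1,1).

Now H_k = ker ∂_k / im ∂_{k+1}, so:

  H_0: rank C_0 − rank ∂_1 = 3 − 2 = 1, and the invariant factors of ∂_1 are all 1, so H_0 = Z.
  H_1: rank ker ∂_1 − rank ∂_2 = (3 − 2) − 0 = 1, and there is no ∂_2, so H_1 = Z.

(K is a triangulation of the circle S^1.)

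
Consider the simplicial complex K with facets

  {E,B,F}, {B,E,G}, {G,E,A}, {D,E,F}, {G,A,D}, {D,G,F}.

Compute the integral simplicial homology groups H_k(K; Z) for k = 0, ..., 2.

H_0 = Z,  H_1 = Z,  H_2 = 0.

Order the vertices as A < B < D < E < F < G. Listing each simplex with vertices in this order, K has dimension 2 with simplices:

  0-simplices (6): A, B, D, E, F, G
  1-simplices (12): AD, AE, AG, BE, BF, BG, DE, DF, DG, EF, EG, FG
  2-simplices (6): ADG, AEG, BEF, BEG, DEF, DFG

so the chain groups are C_0 ≅ Z^6, C_1 ≅ Z^12, C_2 ≅ Z^6.

∂_1: C_1 → C_0 sends each edge [p,q] (with p < q) to q − p. For instance
  ∂DG = G − D.
This gives a 6×12 integer matrix of rank 5; reducing to Smith normal form yields diagonal entries (1,1,1,1,1).

The boundary map ∂_2: C_2 → C_1 acts by ∂[p,q,r] = [q,r] − [p,r] + [p,q]. For instance
  ∂DEF = EF − DF + DE,
  ∂BEF = EF − BF + BE.
This gives a 12×6 integer matrix of rank 6; reducing to Smith normal form yields diagonal entries (1,1,1,1,1,1).

Now H_k = ker ∂_k / im ∂_{k+1}, so:

  H_0: rank C_0 − rank ∂_1 = 6 − 5 = 1, and the invariant factors of ∂_1 are all 1, so H_0 ≅ Z.
  H_1: rank ker ∂_1 − rank ∂_2 = (12 − 5) − 6 = 1, and the invariant factors of ∂_2 are all 1, so H_1 ≅ Z.
  H_2: rank ker ∂_2 − rank ∂_3 = (6 − 6) − 0 = 0, and there is no ∂_3, so H_2 ≅ 0.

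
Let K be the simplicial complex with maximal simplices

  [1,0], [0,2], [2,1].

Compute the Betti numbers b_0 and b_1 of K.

b_0 = 1, b_1 = 1.

Order the vertices as 0 < 1 < 2. Listing each simplex with vertices in this order, K has dimension 1 with simplices:

  0-simplices (3): [0], [1], [2]
  1-simplices (3): [0,1], [0,2], [1,2]

so the chain groups are C_0 ≅ Z^3, C_1 ≅ Z^3.

The boundary map ∂_1: C_1 → C_0 maps an edge to its endpoints' difference, ∂[p,q] = q − p.
The resulting 3×3 matrix has rank 2, and its Smith normal form has invariant factors (1,1).

Now H_k = ker ∂_k / im ∂_{k+1}, so:

  H_0: rank C_0 − rank ∂_1 = 3 − 2 = 1, and the invariant factors of ∂_1 are all 1, so H_0 ≅ Z.
  H_1: rank ker ∂_1 − rank ∂_2 = (3 − 2) − 0 = 1, and there is no ∂_2, so H_1 ≅ Z.

As a check, the Euler characteristic is 3 − 3 = 0, which agrees with 1 − 1 = 0.

Hence the Betti numbers are b_0 = 1, b_1 = 1.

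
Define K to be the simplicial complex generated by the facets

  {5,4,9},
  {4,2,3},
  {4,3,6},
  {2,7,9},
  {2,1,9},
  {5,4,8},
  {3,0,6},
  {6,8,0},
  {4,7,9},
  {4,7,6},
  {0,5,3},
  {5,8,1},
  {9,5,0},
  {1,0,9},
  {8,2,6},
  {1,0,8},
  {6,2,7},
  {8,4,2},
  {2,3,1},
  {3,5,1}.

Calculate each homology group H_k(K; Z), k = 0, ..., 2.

We work with the vertex ordering 0 < 1 < 2 < 3 < 4 < 5 < 6 < 7 < 8 < 9. The simplices of K, each written with vertices in increasing order, are:

  0-simplices (10): [0], [1], [2], [3], [4], [5], [6], [7], [8], [9]
  1-simplices (30): (30 of them)
  2-simplices (20): (20 of them)

Hence C_0 ≅ Z^10, C_1 ≅ Z^30, C_2 ≅ Z^20.

The boundary map ∂_1: C_1 → C_0 maps an edge to its endpoints' difference, ∂[p,q] = q − p.
The 10×30 boundary matrix has rank 9 and Smith normal form diag(1,1,1,1,1,1,1,1,1).

∂_2: C_2 → C_1 acts by ∂[p,q,r] = [q,r] − [p,r] + [p,q]. For instance
  ∂[2,7,9] = [7,9] − [2,9] + [2,7],
  ∂[2,6,8] = [6,8] − [2,8] + [2,6].
The 30×20 boundary matrix has rank 20 and Smith normal form diag(1,1,1,1,1,1,1,1,1,1,1,1,1,1,1,1,1,1,1,2).

Now H_k = ker ∂_k / im ∂_{k+1}, so:

  H_0: rank C_0 − rank ∂_1 = 10 − 9 = 1, and the invariant factors of ∂_1 are all 1, so H_0 = Z.
  H_1: rank ker ∂_1 − rank ∂_2 = (30 − 9) − 20 = 1, and ∂_2 has invariant factor 2 > 1, so H_1 = Z × Z/2.
  H_2: rank ker ∂_2 − rank ∂_3 = (20 − 20) − 0 = 0, and there is no ∂_3, so H_2 = 0.

H_0 ≅ Z,  H_1 ≅ Z × Z/2,  H_2 = 0.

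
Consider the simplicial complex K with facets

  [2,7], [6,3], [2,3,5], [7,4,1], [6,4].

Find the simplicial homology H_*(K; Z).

H_0 ≅ Z,  H_1 ≅ Z,  H_2 = 0.

K has 7 vertices, 9 edges, 2 triangles.
rank ∂_0 = 0, rank ∂_1 = 6 ⇒ b_0 = 7 − 0 − 6 = 1; all invariant factors of ∂_1 are 1 so no torsion. So H_0 ≅ Z.
rank ∂_1 = 6, rank ∂_2 = 2 ⇒ b_1 = 9 − 6 − 2 = 1; all invariant factors of ∂_2 are 1 so no torsion. So H_1 ≅ Z.
rank ∂_2 = 2, rank ∂_3 = 0 ⇒ b_2 = 2 − 2 − 0 = 0. So H_2 ≅ 0.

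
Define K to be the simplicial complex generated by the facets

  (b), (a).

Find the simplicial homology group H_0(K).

Fix the vertex order a < b and write every simplex with vertices in increasing order. Then dim K = 0 and the simplices of K are:

  0-simplices (2): a, b

giving chain groups C_0 ≅ Z^2.

Reading off H_k = ker ∂_k / im ∂_{k+1}:

  H_0: rank C_0 − rank ∂_1 = 2 − 0 = 2, and there is no ∂_1, so H_0 ≅ Z^2.

(K is a triangulation of a set of 2 points.)

H_0 = Z^2.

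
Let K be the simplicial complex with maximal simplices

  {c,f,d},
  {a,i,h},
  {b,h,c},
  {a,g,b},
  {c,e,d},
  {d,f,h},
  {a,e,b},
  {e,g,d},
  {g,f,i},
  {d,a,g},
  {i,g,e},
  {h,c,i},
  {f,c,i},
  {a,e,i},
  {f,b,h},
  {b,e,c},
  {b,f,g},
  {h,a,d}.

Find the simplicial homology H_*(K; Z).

Take the total order a < b < c < d < e < f < g < h < i on the vertex set. Then K (dimension 2) consists of the simplices:

  0-simplices (9): a, b, c, d, e, f, g, h, i
  1-simplices (27): ab, ad, ae, ag, ah, ai, bc, be, bf, bg, bh, cd, ce, cf, ch, ci, de, df, dg, dh, eg, ei, fg, fh, fi, gi, hi
  2-simplices (18): abe, abg, adg, adh, aei, ahi, bce, bch, bfg, bfh, cde, cdf, cfi, chi, deg, dfh, egi, fgi

Hence C_0 ≅ Z^9, C_1 ≅ Z^27, C_2 ≅ Z^18.

The boundary map ∂_1: C_1 → C_0 maps an edge to its endpoints' difference, ∂[p,q] = q − p. For instance
  ∂hi = i − h.
The resulting 9×27 matrix has rank 8, and its Smith normal form has invariant factors (1,1,1,1,1,1,1,1).

Boundary ∂_2: C_2 → C_1 maps a triangle to the signed sum of its edges. For instance
  ∂bfh = fh − bh + bf,
  ∂chi = hi − ci + ch.
The 27×18 boundary matrix has rank 18 and Smith normal form diag(1,1,1,1,1,1,1,1,1,1,1,1,1,1,1,1,1,2).

Computing H_k = (kernel of ∂_k) / (image of ∂_{k+1}):

  H_0: rank C_0 − rank ∂_1 = 9 − 8 = 1, and the invariant factors of ∂_1 are all 1, so H_0 = Z.
  H_1: rank ker ∂_1 − rank ∂_2 = (27 − 8) − 18 = 1, and ∂_2 has invariant factor 2 > 1, so H_1 = Z ⊕ Z/2.
  H_2: rank ker ∂_2 − rank ∂_3 = (18 − 18) − 0 = 0, and there is no ∂_3, so H_2 = 0.

H_0 ≅ Z,  H_1 ≅ Z ⊕ Z/2,  H_2 = 0.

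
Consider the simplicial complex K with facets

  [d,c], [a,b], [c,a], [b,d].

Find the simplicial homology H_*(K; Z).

H_0 = Z,  H_1 = Z.

Take the total order a < b < c < d on the vertex set. Then K (dimension 1) consists of the simplices:

  0-simplices (4): a, b, c, d
  1-simplices (4): ab, ac, bd, cd

Hence C_0 ≅ Z^4, C_1 ≅ Z^4.

Boundary ∂_1: C_1 → C_0 is given by ∂[p,q] = [q] − [p].
The resulting 4×4 matrix has rank 3, and its Smith normal form has invariant factors (1,1,1).

From H_k ≅ ker(∂_k) / im(∂_{k+1}) we obtain:

  H_0: rank C_0 − rank ∂_1 = 4 − 3 = 1, and the invariant factors of ∂_1 are all 1, so H_0 ≅ Z.
  H_1: rank ker ∂_1 − rank ∂_2 = (4 − 3) − 0 = 1, and there is no ∂_2, so H_1 ≅ Z.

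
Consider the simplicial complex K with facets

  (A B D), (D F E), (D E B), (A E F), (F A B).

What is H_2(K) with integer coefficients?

H_2 ≅ 0.

Take the total order A < B < D < E < F on the vertex set. Then K (dimension 2) consists of the simplices:

  0-simplices (5): A, B, D, E, F
  1-simplices (10): AB, AD, AE, AF, BD, BE, BF, DE, DF, EF
  2-simplices (5): ABD, ABF, AEF, BDE, DEF

giving chain groups C_0 ≅ Z^5, C_1 ≅ Z^10, C_2 ≅ Z^5.

The boundary map ∂_1: C_1 → C_0 maps an edge to its endpoints' difference, ∂[p,q] = q − p. For instance
  ∂EF = F − E.
This gives a 5×10 integer matrix of rank 4; reducing to Smith normal form yields diagonal entries (1,1,1,1).

Boundary ∂_2: C_2 → C_1 sends each 2-simplex [p,q,r] to [q,r] − [p,r] + [p,q]. For instance
  ∂AEF = EF − AF + AE,
  ∂DEF = EF − DF + DE.
The resulting 10×5 matrix has rank 5, and its Smith normal form has invariant factors (1,1,1,1,1).

From H_k ≅ ker(∂_k) / im(∂_{k+1}) we obtain:

  H_2: rank ker ∂_2 − rank ∂_3 = (5 − 5) − 0 = 0, and there is no ∂_3, so H_2 = 0.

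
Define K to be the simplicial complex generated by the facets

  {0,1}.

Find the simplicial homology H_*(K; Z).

H_0 = Z,  H_1 = 0.

Fix the vertex order 0 < 1 and write every simplex with vertices in increasing order. Then dim K = 1 and the simplices of K are:

  0-simplices (2): [0], [1]
  1-simplices (1): [0,1]

so the chain groups are C_0 ≅ Z^2, C_1 ≅ Z^1.

The boundary map ∂_1: C_1 → C_0 maps an edge to its endpoints' difference, ∂[p,q] = q − p.
The 2×1 boundary matrix has rank 1 and Smith normal form diag(1).

Computing H_k = (kernel of ∂_k) / (image of ∂_{k+1}):

  H_0: rank C_0 − rank ∂_1 = 2 − 1 = 1, and the invariant factors of ∂_1 are all 1, so H_0 ≅ Z.
  H_1: rank ker ∂_1 − rank ∂_2 = (1 − 1) − 0 = 0, and there is no ∂_2, so H_1 ≅ 0.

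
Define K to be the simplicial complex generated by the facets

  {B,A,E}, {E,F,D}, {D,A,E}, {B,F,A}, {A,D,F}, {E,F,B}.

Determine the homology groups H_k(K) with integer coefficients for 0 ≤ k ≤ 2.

We work with the vertex ordering A < B < D < E < F. The simplices of K, each written with vertices in increasing order, are:

  0-simplices (5): A, B, D, E, F
  1-simplices (9): AB, AD, AE, AF, BE, BF, DE, DF, EF
  2-simplices (6): ABE, ABF, ADE, ADF, BEF, DEF

so the chain groups are C_0 ≅ Z^5, C_1 ≅ Z^9, C_2 ≅ Z^6.

The boundary map ∂_1: C_1 → C_0 is given by ∂[p,q] = [q] − [p].
The resulting 5×9 matrix has rank 4, and its Smith normal form has invariant factors (1,1,1,1).

∂_2: C_2 → C_1 acts by ∂[p,q,r] = [q,r] − [p,r] + [p,q]. For instance
  ∂ADF = DF − AF + AD,
  ∂DEF = EF − DF + DE.
This gives a 9×6 integer matrix of rank 5; reducing to Smith normal form yields diagonal entries (1,1,1,1,1).

Reading off H_k = ker ∂_k / im ∂_{k+1}:

  H_0: rank C_0 − rank ∂_1 = 5 − 4 = 1, and the invariant factors of ∂_1 are all 1, so H_0 = Z.
  H_1: rank ker ∂_1 − rank ∂_2 = (9 − 4) − 5 = 0, and the invariant factors of ∂_2 are all 1, so H_1 = 0.
  H_2: rank ker ∂_2 − rank ∂_3 = (6 − 5) − 0 = 1, and there is no ∂_3, so H_2 = Z.

As a check, the Euler characteristic is 5 − 9 + 6 = 2, which agrees with 1 − 0 + 1 = 2.

H_0 ≅ Z,  H_1 = 0,  H_2 ≅ Z.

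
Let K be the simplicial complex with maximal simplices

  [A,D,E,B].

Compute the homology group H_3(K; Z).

H_3 ≅ 0.

Fix the vertex order A < B < D < E and write every simplex with vertices in increasing order. Then dim K = 3 and the simplices of K are:

  0-simplices (4): A, B, D, E
  1-simplices (6): AB, AD, AE, BD, BE, DE
  2-simplices (4): ABD, ABE, ADE, BDE
  3-simplices (1): ABDE

so the chain groups are C_0 ≅ Z^4, C_1 ≅ Z^6, C_2 ≅ Z^4, C_3 ≅ Z^1.

The boundary map ∂_1: C_1 → C_0 maps an edge to its endpoints' difference, ∂[p,q] = q − p.
The resulting 4×6 matrix has rank 3, and its Smith normal form has invariant factors (1,1,1).

Boundary ∂_2: C_2 → C_1 acts by ∂[p,q,r] = [q,r] − [p,r] + [p,q]. For instance
  ∂ABD = BD − AD + AB,
  ∂BDE = DE − BE + BD.
The resulting 6×4 matrix has rank 3, and its Smith normal form has invariant factors (1,1,1).

The boundary map ∂_3: C_3 → C_2 sends each 3-simplex σ to the alternating sum Σ_i (−1)^i (σ with its i-th vertex removed). For instance
  ∂ABDE = BDE − ADE + ABE − ABD.
The 4×1 boundary matrix has rank 1 and Smith normal form diag(1).

From H_k ≅ ker(∂_k) / im(∂_{k+1}) we obtain:

  H_3: rank ker ∂_3 − rank ∂_4 = (1 − 1) − 0 = 0, and there is no ∂_4, so H_3 = 0.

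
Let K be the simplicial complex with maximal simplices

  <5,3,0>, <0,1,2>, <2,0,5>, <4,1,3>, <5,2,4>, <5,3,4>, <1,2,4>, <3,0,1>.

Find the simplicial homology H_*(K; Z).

H_0 = Z,  H_1 = 0,  H_2 = Z.

We work with the vertex ordering 0 < 1 < 2 < 3 < 4 < 5. The simplices of K, each written with vertices in increasing order, are:

  0-simplices (6): [0], [1], [2], [3], [4], [5]
  1-simplices (12): [0,1], [0,2], [0,3], [0,5], [1,2], [1,3], [1,4], [2,4], [2,5], [3,4], [3,5], [4,5]
  2-simplices (8): [0,1,2], [0,1,3], [0,2,5], [0,3,5], [1,2,4], [1,3,4], [2,4,5], [3,4,5]

giving chain groups C_0 ≅ Z^6, C_1 ≅ Z^12, C_2 ≅ Z^8.

Boundary ∂_1: C_1 → C_0 is given by ∂[p,q] = [q] − [p]. For instance
  ∂[4,5] = [5] − [4].
The 6×12 boundary matrix has rank 5 and Smith normal form diag(1,1,1,1,1).

∂_2: C_2 → C_1 acts by ∂[p,q,r] = [q,r] − [p,r] + [p,q]. For instance
  ∂[3,4,5] = [4,5] − [3,5] + [3,4],
  ∂[1,3,4] = [3,4] − [1,4] + [1,3].
This gives a 12×8 integer matrix of rank 7; reducing to Smith normal form yields diagonal entries (1,1,1,1,1,1,1).

Now H_k = ker ∂_k / im ∂_{k+1}, so:

  H_0: rank C_0 − rank ∂_1 = 6 − 5 = 1, and the invariant factors of ∂_1 are all 1, so H_0 ≅ Z.
  H_1: rank ker ∂_1 − rank ∂_2 = (12 − 5) − 7 = 0, and the invariant factors of ∂_2 are all 1, so H_1 ≅ 0.
  H_2: rank ker ∂_2 − rank ∂_3 = (8 − 7) − 0 = 1, and there is no ∂_3, so H_2 ≅ Z.

(K is a triangulation of the 2-sphere S^2.)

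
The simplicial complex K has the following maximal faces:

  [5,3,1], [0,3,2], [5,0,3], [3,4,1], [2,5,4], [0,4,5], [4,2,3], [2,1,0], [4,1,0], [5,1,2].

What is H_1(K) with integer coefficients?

H_1 = Z_2.

Order the vertices as 0 < 1 < 2 < 3 < 4 < 5. Listing each simplex with vertices in this order, K has dimension 2 with simplices:

  0-simplices (6): [0], [1], [2], [3], [4], [5]
  1-simplices (15): [0,1], [0,2], [0,3], [0,4], [0,5], [1,2], [1,3], [1,4], [1,5], [2,3], [2,4], [2,5], [3,4], [3,5], [4,5]
  2-simplices (10): [0,1,2], [0,1,4], [0,2,3], [0,3,5], [0,4,5], [1,2,5], [1,3,4], [1,3,5], [2,3,4], [2,4,5]

Hence C_0 ≅ Z^6, C_1 ≅ Z^15, C_2 ≅ Z^10.

The boundary map ∂_1: C_1 → C_0 sends each edge [p,q] (with p < q) to q − p. For instance
  ∂[3,4] = [4] − [3].
The 6×15 boundary matrix has rank 5 and Smith normal form diag(1,1,1,1,1).

The boundary map ∂_2: C_2 → C_1 acts by ∂[p,q,r] = [q,r] − [p,r] + [p,q]. For instance
  ∂[0,2,3] = [2,3] − [0,3] + [0,2],
  ∂[1,3,5] = [3,5] − [1,5] + [1,3].
This gives a 15×10 integer matrix of rank 10; reducing to Smith normal form yields diagonal entries (1,1,1,1,1,1,1,1,1,2).

From H_k ≅ ker(∂_k) / im(∂_{k+1}) we obtain:

  H_1: rank ker ∂_1 − rank ∂_2 = (15 − 5) − 10 = 0, and ∂_2 has invariant factor 2 > 1, so H_1 ≅ Z_2.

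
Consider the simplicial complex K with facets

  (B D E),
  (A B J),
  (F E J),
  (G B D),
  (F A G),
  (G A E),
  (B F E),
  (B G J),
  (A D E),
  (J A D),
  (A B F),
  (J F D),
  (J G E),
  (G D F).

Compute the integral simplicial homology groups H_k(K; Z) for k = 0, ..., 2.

K has 7 vertices, 21 edges, 14 triangles.
rank ∂_0 = 0, rank ∂_1 = 6 ⇒ b_0 = 7 − 0 − 6 = 1; all invariant factors of ∂_1 are 1 so no torsion. So H_0 ≅ Z.
rank ∂_1 = 6, rank ∂_2 = 13 ⇒ b_1 = 21 − 6 − 13 = 2; all invariant factors of ∂_2 are 1 so no torsion. So H_1 ≅ Z^2.
rank ∂_2 = 13, rank ∂_3 = 0 ⇒ b_2 = 14 − 13 − 0 = 1. So H_2 ≅ Z.

H_0 = Z,  H_1 = Z^2,  H_2 = Z.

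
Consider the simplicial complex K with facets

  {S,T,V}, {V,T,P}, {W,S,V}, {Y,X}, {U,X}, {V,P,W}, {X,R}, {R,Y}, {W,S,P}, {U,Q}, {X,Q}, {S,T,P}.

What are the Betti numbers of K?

We work with the vertex ordering P < Q < R < S < T < U < V < W < X < Y. The simplices of K, each written with vertices in increasing order, are:

  0-simplices (10): P, Q, R, S, T, U, V, W, X, Y
  1-simplices (15): PS, PT, PV, PW, QU, QX, RX, RY, ST, SV, SW, TV, UX, VW, XY
  2-simplices (6): PST, PSW, PTV, PVW, STV, SVW

giving chain groups C_0 ≅ Z^10, C_1 ≅ Z^15, C_2 ≅ Z^6.

∂_1: C_1 → C_0 maps an edge to its endpoints' difference, ∂[p,q] = q − p.
This gives a 10×15 integer matrix of rank 8; reducing to Smith normal form yields diagonal entries (1,1,1,1,1,1,1,1).

∂_2: C_2 → C_1 sends each 2-simplex [p,q,r] to [q,r] − [p,r] + [p,q]. For instance
  ∂PTV = TV − PV + PT,
  ∂SVW = VW − SW + SV.
As a 15×6 matrix over Z this has rank 5, with invariant factors (1,1,1,1,1).

From H_k ≅ ker(∂_k) / im(∂_{k+1}) we obtain:

  H_0: rank C_0 − rank ∂_1 = 10 − 8 = 2, and the invariant factors of ∂_1 are all 1, so H_0 ≅ Z^2.
  H_1: rank ker ∂_1 − rank ∂_2 = (15 − 8) − 5 = 2, and the invariant factors of ∂_2 are all 1, so H_1 ≅ Z^2.
  H_2: rank ker ∂_2 − rank ∂_3 = (6 − 5) − 0 = 1, and there is no ∂_3, so H_2 ≅ Z.

Hence the Betti numbers are b_0 = 2, b_1 = 2, b_2 = 1.

b_0 = 2, b_1 = 2, b_2 = 1.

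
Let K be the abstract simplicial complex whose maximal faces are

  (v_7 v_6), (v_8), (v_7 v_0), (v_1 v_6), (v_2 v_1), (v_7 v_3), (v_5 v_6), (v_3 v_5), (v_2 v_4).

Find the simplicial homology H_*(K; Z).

Take the total order v_0 < v_1 < v_2 < v_3 < v_4 < v_5 < v_6 < v_7 < v_8 on the vertex set. Then K (dimension 1) consists of the simplices:

  0-simplices (9): [v_0], [v_1], [v_2], [v_3], [v_4], [v_5], [v_6], [v_7], [v_8]
  1-simplices (8): [v_0,v_7], [v_1,v_2], [v_1,v_6], [v_2,v_4], [v_3,v_5], [v_3,v_7], [v_5,v_6], [v_6,v_7]

giving chain groups C_0 ≅ Z^9, C_1 ≅ Z^8.

The boundary map ∂_1: C_1 → C_0 maps an edge to its endpoints' difference, ∂[p,q] = q − p. For instance
  ∂[v_0,v_7] = [v_7] − [v_0].
This gives a 9×8 integer matrix of rank 7; reducing to Smith normal form yields diagonal entries (1,1,1,1,1,1,1).

Computing H_k = (kernel of ∂_k) / (image of ∂_{k+1}):

  H_0: rank C_0 − rank ∂_1 = 9 − 7 = 2, and the invariant factors of ∂_1 are all 1, so H_0 ≅ Z^2.
  H_1: rank ker ∂_1 − rank ∂_2 = (8 − 7) − 0 = 1, and there is no ∂_2, so H_1 ≅ Z.

As a check, the Euler characteristic is 9 − 8 = 1, which agrees with 2 − 1 = 1.

H_0 = Z^2,  H_1 = Z.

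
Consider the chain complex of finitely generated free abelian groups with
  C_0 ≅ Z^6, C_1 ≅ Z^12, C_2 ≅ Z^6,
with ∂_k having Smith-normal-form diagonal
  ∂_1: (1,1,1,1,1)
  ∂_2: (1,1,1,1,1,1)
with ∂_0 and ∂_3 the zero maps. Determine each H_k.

H_0: b_0 = 6 − 0 − 5 = 1; torsion from ∂_1 factors > 1: none. So H_0 ≅ Z.
H_1: b_1 = 12 − 5 − 6 = 1; torsion from ∂_2 factors > 1: none. So H_1 ≅ Z.
H_2: b_2 = 6 − 6 − 0 = 0; torsion from ∂_3 factors > 1: none. So H_2 ≅ 0.

H_0 ≅ Z,  H_1 ≅ Z,  H_2 = 0.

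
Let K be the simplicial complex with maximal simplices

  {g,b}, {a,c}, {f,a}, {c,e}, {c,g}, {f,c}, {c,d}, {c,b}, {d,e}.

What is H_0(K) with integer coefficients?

H_0 ≅ Z.

Order the vertices as a < b < c < d < e < f < g. Listing each simplex with vertices in this order, K has dimension 1 with simplices:

  0-simplices (7): a, b, c, d, e, f, g
  1-simplices (9): ac, af, bc, bg, cd, ce, cf, cg, de

so the chain groups are C_0 ≅ Z^7, C_1 ≅ Z^9.

Boundary ∂_1: C_1 → C_0 is given by ∂[p,q] = [q] − [p]. For instance
  ∂cg = g − c.
This gives a 7×9 integer matrix of rank 6; reducing to Smith normal form yields diagonal entries (1,1,1,1,1,1).

Now H_k = ker ∂_k / im ∂_{k+1}, so:

  H_0: rank C_0 − rank ∂_1 = 7 − 6 = 1, and the invariant factors of ∂_1 are all 1, so H_0 ≅ Z.

(K is a triangulation of a wedge of 3 circles.)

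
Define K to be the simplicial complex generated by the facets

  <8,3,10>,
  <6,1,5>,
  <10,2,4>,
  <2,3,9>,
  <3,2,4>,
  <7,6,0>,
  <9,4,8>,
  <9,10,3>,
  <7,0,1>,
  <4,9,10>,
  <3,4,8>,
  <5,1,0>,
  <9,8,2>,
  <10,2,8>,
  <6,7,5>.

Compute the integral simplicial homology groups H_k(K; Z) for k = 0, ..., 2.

H_0 = Z^2,  H_1 = Z ⊕ Z_2,  H_2 = 0.

Order the vertices as 0 < 1 < 2 < 3 < 4 < 5 < 6 < 7 < 8 < 9 < 10. Listing each simplex with vertices in this order, K has dimension 2 with simplices:

  0-simplices (11): [0], [1], [2], [3], [4], [5], [6], [7], [8], [9], [10]
  1-simplices (25): (25 of them)
  2-simplices (15): [0,1,5], [0,1,7], [0,6,7], [1,5,6], [2,3,4], [2,3,9], [2,4,10], [2,8,9], [2,8,10], [3,4,8], [3,8,10], [3,9,10], [4,8,9], [4,9,10], [5,6,7]

so the chain groups are C_0 ≅ Z^11, C_1 ≅ Z^25, C_2 ≅ Z^15.

The boundary map ∂_1: C_1 → C_0 maps an edge to its endpoints' difference, ∂[p,q] = q − p.
As a 11×25 matrix over Z this has rank 9, with invariant factors (1,1,1,1,1,1,1,1,1).

The boundary map ∂_2: C_2 → C_1 sends each 2-simplex [p,q,r] to [q,r] − [p,r] + [p,q]. For instance
  ∂[2,3,4] = [3,4] − [2,4] + [2,3],
  ∂[4,8,9] = [8,9] − [4,9] + [4,8].
As a 25×15 matrix over Z this has rank 15, with invariant factors (1,1,1,1,1,1,1,1,1,1,1,1,1,1,2).

From H_k ≅ ker(∂_k) / im(∂_{k+1}) we obtain:

  H_0: rank C_0 − rank ∂_1 = 11 − 9 = 2, and the invariant factors of ∂_1 are all 1, so H_0 ≅ Z^2.
  H_1: rank ker ∂_1 − rank ∂_2 = (25 − 9) − 15 = 1, and ∂_2 has invariant factor 2 > 1, so H_1 ≅ Z ⊕ Z_2.
  H_2: rank ker ∂_2 − rank ∂_3 = (15 − 15) − 0 = 0, and there is no ∂_3, so H_2 ≅ 0.

(K is a triangulation of the disjoint union of the Möbius band and the real projective plane RP^2.)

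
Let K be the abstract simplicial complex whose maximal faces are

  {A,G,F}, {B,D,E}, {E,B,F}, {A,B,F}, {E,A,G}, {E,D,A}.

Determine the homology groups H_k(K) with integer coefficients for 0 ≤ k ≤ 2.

Take the total order A < B < D < E < F < G on the vertex set. Then K (dimension 2) consists of the simplices:

  0-simplices (6): A, B, D, E, F, G
  1-simplices (12): AB, AD, AE, AF, AG, BD, BE, BF, DE, EF, EG, FG
  2-simplices (6): ABF, ADE, AEG, AFG, BDE, BEF

giving chain groups C_0 ≅ Z^6, C_1 ≅ Z^12, C_2 ≅ Z^6.

The boundary map ∂_1: C_1 → C_0 is given by ∂[p,q] = [q] − [p].
As a 6×12 matrix over Z this has rank 5, with invariant factors (1,1,1,1,1).

Boundary ∂_2: C_2 → C_1 sends each 2-simplex [p,q,r] to [q,r] − [p,r] + [p,q]. For instance
  ∂AFG = FG − AG + AF,
  ∂AEG = EG − AG + AE.
As a 12×6 matrix over Z this has rank 6, with invariant factors (1,1,1,1,1,1).

Now H_k = ker ∂_k / im ∂_{k+1}, so:

  H_0: rank C_0 − rank ∂_1 = 6 − 5 = 1, and the invariant factors of ∂_1 are all 1, so H_0 = Z.
  H_1: rank ker ∂_1 − rank ∂_2 = (12 − 5) − 6 = 1, and the invariant factors of ∂_2 are all 1, so H_1 = Z.
  H_2: rank ker ∂_2 − rank ∂_3 = (6 − 6) − 0 = 0, and there is no ∂_3, so H_2 = 0.

As a check, the Euler characteristic is 6 − 12 + 6 = 0, which agrees with 1 − 1 + 0 = 0.

H_0 = Z,  H_1 = Z,  H_2 = 0.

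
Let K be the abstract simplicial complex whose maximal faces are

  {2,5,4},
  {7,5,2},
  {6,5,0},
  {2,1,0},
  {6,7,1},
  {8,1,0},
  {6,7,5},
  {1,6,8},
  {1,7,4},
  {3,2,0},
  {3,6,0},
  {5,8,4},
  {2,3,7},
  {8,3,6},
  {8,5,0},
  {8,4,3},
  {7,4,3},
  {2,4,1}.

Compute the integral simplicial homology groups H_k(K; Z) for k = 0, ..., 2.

We work with the vertex ordering 0 < 1 < 2 < 3 < 4 < 5 < 6 < 7 < 8. The simplices of K, each written with vertices in increasing order, are:

  0-simplices (9): [0], [1], [2], [3], [4], [5], [6], [7], [8]
  1-simplices (27): (27 of them)
  2-simplices (18): [0,1,2], [0,1,8], [0,2,3], [0,3,6], [0,5,6], [0,5,8], [1,2,4], [1,4,7], [1,6,7], [1,6,8], [2,3,7], [2,4,5], [2,5,7], [3,4,7], [3,4,8], [3,6,8], [4,5,8], [5,6,7]

Hence C_0 ≅ Z^9, C_1 ≅ Z^27, C_2 ≅ Z^18.

The boundary map ∂_1: C_1 → C_0 maps an edge to its endpoints' difference, ∂[p,q] = q − p. For instance
  ∂[5,7] = [7] − [5].
The resulting 9×27 matrix has rank 8, and its Smith normal form has invariant factors (1,1,1,1,1,1,1,1).

Boundary ∂_2: C_2 → C_1 maps a triangle to the signed sum of its edges. For instance
  ∂[1,6,8] = [6,8] − [1,8] + [1,6],
  ∂[0,2,3] = [2,3] − [0,3] + [0,2].
The resulting 27×18 matrix has rank 18, and its Smith normal form has invariant factors (1,1,1,1,1,1,1,1,1,1,1,1,1,1,1,1,1,2).

Now H_k = ker ∂_k / im ∂_{k+1}, so:

  H_0: rank C_0 − rank ∂_1 = 9 − 8 = 1, and the invariant factors of ∂_1 are all 1, so H_0 = Z.
  H_1: rank ker ∂_1 − rank ∂_2 = (27 − 8) − 18 = 1, and ∂_2 has invariant factor 2 > 1, so H_1 = Z ⊕ Z/2.
  H_2: rank ker ∂_2 − rank ∂_3 = (18 − 18) − 0 = 0, and there is no ∂_3, so H_2 = 0.

(K is a triangulation of the Klein bottle.)

H_0 = Z,  H_1 = Z ⊕ Z/2,  H_2 = 0.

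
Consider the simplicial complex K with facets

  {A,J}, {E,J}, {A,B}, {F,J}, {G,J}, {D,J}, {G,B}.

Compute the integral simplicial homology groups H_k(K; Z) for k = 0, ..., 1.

H_0 = Z,  H_1 = Z.

Order the vertices as A < B < D < E < F < G < J. Listing each simplex with vertices in this order, K has dimension 1 with simplices:

  0-simplices (7): A, B, D, E, F, G, J
  1-simplices (7): AB, AJ, BG, DJ, EJ, FJ, GJ

Hence C_0 ≅ Z^7, C_1 ≅ Z^7.

Boundary ∂_1: C_1 → C_0 sends each edge [p,q] (with p < q) to q − p.
This gives a 7×7 integer matrix of rank 6; reducing to Smith normal form yields diagonal entries (1,1,1,1,1,1).

Computing H_k = (kernel of ∂_k) / (image of ∂_{k+1}):

  H_0: rank C_0 − rank ∂_1 = 7 − 6 = 1, and the invariant factors of ∂_1 are all 1, so H_0 = Z.
  H_1: rank ker ∂_1 − rank ∂_2 = (7 − 6) − 0 = 1, and there is no ∂_2, so H_1 = Z.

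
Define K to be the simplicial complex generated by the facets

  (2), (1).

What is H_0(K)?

Fix the vertex order 1 < 2 and write every simplex with vertices in increasing order. Then dim K = 0 and the simplices of K are:

  0-simplices (2): [1], [2]

so the chain groups are C_0 ≅ Z^2.

Reading off H_k = ker ∂_k / im ∂_{k+1}:

  H_0: rank C_0 − rank ∂_1 = 2 − 0 = 2, and there is no ∂_1, so H_0 = Z^2.

(K is a triangulation of a set of 2 points.)

H_0 = Z^2.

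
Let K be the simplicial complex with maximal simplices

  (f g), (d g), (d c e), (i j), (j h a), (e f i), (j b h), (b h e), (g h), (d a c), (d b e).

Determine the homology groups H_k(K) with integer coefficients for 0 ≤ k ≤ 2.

Fix the vertex order a < b < c < d < e < f < g < h < i < j and write every simplex with vertices in increasing order. Then dim K = 2 and the simplices of K are:

  0-simplices (10): a, b, c, d, e, f, g, h, i, j
  1-simplices (20): ac, ad, ah, aj, bd, be, bh, bj, cd, ce, de, dg, ef, eh, ei, fg, fi, gh, hj, ij
  2-simplices (7): acd, ahj, bde, beh, bhj, cde, efi

giving chain groups C_0 ≅ Z^10, C_1 ≅ Z^20, C_2 ≅ Z^7.

Boundary ∂_1: C_1 → C_0 maps an edge to its endpoints' difference, ∂[p,q] = q − p. For instance
  ∂bd = d − b.
As a 10×20 matrix over Z this has rank 9, with invariant factors (1,1,1,1,1,1,1,1,1).

Boundary ∂_2: C_2 → C_1 acts by ∂[p,q,r] = [q,r] − [p,r] + [p,q]. For instance
  ∂beh = eh − bh + be,
  ∂acd = cd − ad + ac.
The 20×7 boundary matrix has rank 7 and Smith normal form diag(1,1,1,1,1,1,1).

From H_k ≅ ker(∂_k) / im(∂_{k+1}) we obtain:

  H_0: rank C_0 − rank ∂_1 = 10 − 9 = 1, and the invariant factors of ∂_1 are all 1, so H_0 = Z.
  H_1: rank ker ∂_1 − rank ∂_2 = (20 − 9) − 7 = 4, and the invariant factors of ∂_2 are all 1, so H_1 = Z^4.
  H_2: rank ker ∂_2 − rank ∂_3 = (7 − 7) − 0 = 0, and there is no ∂_3, so H_2 = 0.

H_0 = Z,  H_1 = Z^4,  H_2 = 0.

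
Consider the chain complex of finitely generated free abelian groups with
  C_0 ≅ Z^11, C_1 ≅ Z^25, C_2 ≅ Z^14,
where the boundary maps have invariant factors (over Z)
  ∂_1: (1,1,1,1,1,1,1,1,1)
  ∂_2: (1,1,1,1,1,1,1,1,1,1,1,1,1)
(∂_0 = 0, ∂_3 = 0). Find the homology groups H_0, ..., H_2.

H_0: b_0 = 11 − 0 − 9 = 2; torsion from ∂_1 factors > 1: none. So H_0 = Z^2.
H_1: b_1 = 25 − 9 − 13 = 3; torsion from ∂_2 factors > 1: none. So H_1 = Z^3.
H_2: b_2 = 14 − 13 − 0 = 1; torsion from ∂_3 factors > 1: none. So H_2 = Z.

H_0 = Z^2,  H_1 = Z^3,  H_2 = Z.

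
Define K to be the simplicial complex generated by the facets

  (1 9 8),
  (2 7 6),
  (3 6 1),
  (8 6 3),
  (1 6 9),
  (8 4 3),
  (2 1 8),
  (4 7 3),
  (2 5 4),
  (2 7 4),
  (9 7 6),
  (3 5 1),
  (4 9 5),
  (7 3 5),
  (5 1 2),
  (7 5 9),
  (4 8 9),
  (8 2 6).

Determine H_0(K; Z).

We work with the vertex ordering 1 < 2 < 3 < 4 < 5 < 6 < 7 < 8 < 9. The simplices of K, each written with vertices in increasing order, are:

  0-simplices (9): [1], [2], [3], [4], [5], [6], [7], [8], [9]
  1-simplices (27): (27 of them)
  2-simplices (18): [1,2,5], [1,2,8], [1,3,5], [1,3,6], [1,6,9], [1,8,9], [2,4,5], [2,4,7], [2,6,7], [2,6,8], [3,4,7], [3,4,8], [3,5,7], [3,6,8], [4,5,9], [4,8,9], [5,7,9], [6,7,9]

so the chain groups are C_0 ≅ Z^9, C_1 ≅ Z^27, C_2 ≅ Z^18.

∂_1: C_1 → C_0 maps an edge to its endpoints' difference, ∂[p,q] = q − p.
As a 9×27 matrix over Z this has rank 8, with invariant factors (1,1,1,1,1,1,1,1).

Boundary ∂_2: C_2 → C_1 maps a triangle to the signed sum of its edges. For instance
  ∂[1,2,5] = [2,5] − [1,5] + [1,2],
  ∂[1,2,8] = [2,8] − [1,8] + [1,2].
The resulting 27×18 matrix has rank 18, and its Smith normal form has invariant factors (1,1,1,1,1,1,1,1,1,1,1,1,1,1,1,1,1,2).

Computing H_k = (kernel of ∂_k) / (image of ∂_{k+1}):

  H_0: rank C_0 − rank ∂_1 = 9 − 8 = 1, and the invariant factors of ∂_1 are all 1, so H_0 ≅ Z.

H_0 ≅ Z.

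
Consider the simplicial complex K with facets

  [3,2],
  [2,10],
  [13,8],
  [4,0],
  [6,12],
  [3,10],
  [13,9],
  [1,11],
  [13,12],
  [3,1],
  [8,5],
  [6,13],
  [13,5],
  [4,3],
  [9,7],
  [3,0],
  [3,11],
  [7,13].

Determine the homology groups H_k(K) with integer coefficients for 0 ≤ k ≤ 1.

We work with the vertex ordering 0 < 1 < 2 < 3 < 4 < 5 < 6 < 7 < 8 < 9 < 10 < 11 < 12 < 13. The simplices of K, each written with vertices in increasing order, are:

  0-simplices (14): [0], [1], [2], [3], [4], [5], [6], [7], [8], [9], [10], [11], [12], [13]
  1-simplices (18): [0,3], [0,4], [1,3], [1,11], [2,3], [2,10], [3,4], [3,10], [3,11], [5,8], [5,13], [6,12], [6,13], [7,9], [7,13], [8,13], [9,13], [12,13]

giving chain groups C_0 ≅ Z^14, C_1 ≅ Z^18.

∂_1: C_1 → C_0 maps an edge to its endpoints' difference, ∂[p,q] = q − p. For instance
  ∂[1,11] = [11] − [1].
The resulting 14×18 matrix has rank 12, and its Smith normal form has invariant factors (1,1,1,1,1,1,1,1,1,1,1,1).

Computing H_k = (kernel of ∂_k) / (image of ∂_{k+1}):

  H_0: rank C_0 − rank ∂_1 = 14 − 12 = 2, and the invariant factors of ∂_1 are all 1, so H_0 ≅ Z^2.
  H_1: rank ker ∂_1 − rank ∂_2 = (18 − 12) − 0 = 6, and there is no ∂_2, so H_1 ≅ Z^6.

(K is a triangulation of the disjoint union of a wedge of 3 circles and a wedge of 3 circles.)

H_0 = Z^2,  H_1 = Z^6.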